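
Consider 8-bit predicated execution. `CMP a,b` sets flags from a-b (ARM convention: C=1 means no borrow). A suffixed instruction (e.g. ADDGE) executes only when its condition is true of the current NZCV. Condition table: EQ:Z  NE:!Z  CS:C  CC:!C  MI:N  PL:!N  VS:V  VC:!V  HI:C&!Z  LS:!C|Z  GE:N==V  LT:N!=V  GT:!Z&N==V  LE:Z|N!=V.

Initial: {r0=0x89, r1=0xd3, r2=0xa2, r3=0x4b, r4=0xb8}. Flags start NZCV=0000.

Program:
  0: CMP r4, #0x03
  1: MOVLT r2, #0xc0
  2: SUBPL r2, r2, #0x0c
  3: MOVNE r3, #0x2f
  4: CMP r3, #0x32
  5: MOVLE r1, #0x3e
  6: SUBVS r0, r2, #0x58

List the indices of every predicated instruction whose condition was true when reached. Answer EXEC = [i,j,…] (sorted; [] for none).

[0] flags=1010 → (cmp)
[1] flags=1010 LT?T → r2=0xc0
[2] flags=1010 PL?F → skip
[3] flags=1010 NE?T → r3=0x2f
[4] flags=1000 → (cmp)
[5] flags=1000 LE?T → r1=0x3e
[6] flags=1000 VS?F → skip

EXEC = [1,3,5]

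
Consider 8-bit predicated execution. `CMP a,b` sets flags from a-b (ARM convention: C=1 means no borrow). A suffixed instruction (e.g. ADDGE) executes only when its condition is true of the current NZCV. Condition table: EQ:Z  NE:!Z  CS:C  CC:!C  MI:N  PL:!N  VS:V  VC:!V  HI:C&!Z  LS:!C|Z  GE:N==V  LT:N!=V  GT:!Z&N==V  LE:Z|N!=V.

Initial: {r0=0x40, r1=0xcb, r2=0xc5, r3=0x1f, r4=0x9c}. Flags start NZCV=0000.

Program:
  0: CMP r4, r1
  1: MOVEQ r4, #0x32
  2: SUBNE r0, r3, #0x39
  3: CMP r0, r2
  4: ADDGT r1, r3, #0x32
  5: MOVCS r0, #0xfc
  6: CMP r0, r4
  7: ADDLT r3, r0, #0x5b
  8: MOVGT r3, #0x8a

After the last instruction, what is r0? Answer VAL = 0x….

VAL = 0xfc

[0] flags=1000 → (cmp)
[1] flags=1000 EQ?F → skip
[2] flags=1000 NE?T → r0=0xe6
[3] flags=0010 → (cmp)
[4] flags=0010 GT?T → r1=0x51
[5] flags=0010 CS?T → r0=0xfc
[6] flags=0010 → (cmp)
[7] flags=0010 LT?F → skip
[8] flags=0010 GT?T → r3=0x8a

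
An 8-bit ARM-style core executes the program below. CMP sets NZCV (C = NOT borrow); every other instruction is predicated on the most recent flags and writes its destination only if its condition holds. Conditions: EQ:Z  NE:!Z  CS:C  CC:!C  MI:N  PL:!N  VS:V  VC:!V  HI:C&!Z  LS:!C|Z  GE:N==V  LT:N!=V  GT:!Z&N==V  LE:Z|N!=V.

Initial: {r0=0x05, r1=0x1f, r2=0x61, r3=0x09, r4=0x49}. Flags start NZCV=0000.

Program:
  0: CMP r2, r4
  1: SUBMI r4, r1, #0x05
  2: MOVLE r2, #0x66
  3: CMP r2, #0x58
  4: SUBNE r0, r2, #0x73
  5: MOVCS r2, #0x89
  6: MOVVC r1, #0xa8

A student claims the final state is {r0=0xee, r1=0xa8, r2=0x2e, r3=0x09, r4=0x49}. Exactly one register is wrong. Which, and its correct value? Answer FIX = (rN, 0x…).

0: ✓ CMP  NZCV=0010
1: · SUBMI
2: · MOVLE
3: ✓ CMP  NZCV=0010
4: ✓ SUBNE  r0←0xee
5: ✓ MOVCS  r2←0x89
6: ✓ MOVVC  r1←0xa8

FIX = (r2, 0x89)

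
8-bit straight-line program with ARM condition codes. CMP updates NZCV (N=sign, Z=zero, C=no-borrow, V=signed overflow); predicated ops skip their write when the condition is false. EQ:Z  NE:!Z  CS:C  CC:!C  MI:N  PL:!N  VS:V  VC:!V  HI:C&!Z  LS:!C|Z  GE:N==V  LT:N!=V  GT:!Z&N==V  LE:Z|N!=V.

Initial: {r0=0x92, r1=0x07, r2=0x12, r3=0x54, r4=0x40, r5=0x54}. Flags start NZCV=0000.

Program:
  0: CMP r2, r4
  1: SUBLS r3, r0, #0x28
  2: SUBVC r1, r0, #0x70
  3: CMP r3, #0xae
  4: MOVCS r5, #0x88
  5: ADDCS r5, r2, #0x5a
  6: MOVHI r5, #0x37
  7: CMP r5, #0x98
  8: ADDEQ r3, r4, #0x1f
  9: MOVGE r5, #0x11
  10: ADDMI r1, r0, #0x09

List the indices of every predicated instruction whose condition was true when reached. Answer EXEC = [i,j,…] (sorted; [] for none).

EXEC = [1,2,9,10]

0: ✓ CMP  NZCV=1000
1: ✓ SUBLS  r3←0x6a
2: ✓ SUBVC  r1←0x22
3: ✓ CMP  NZCV=1001
4: · MOVCS
5: · ADDCS
6: · MOVHI
7: ✓ CMP  NZCV=1001
8: · ADDEQ
9: ✓ MOVGE  r5←0x11
10: ✓ ADDMI  r1←0x9b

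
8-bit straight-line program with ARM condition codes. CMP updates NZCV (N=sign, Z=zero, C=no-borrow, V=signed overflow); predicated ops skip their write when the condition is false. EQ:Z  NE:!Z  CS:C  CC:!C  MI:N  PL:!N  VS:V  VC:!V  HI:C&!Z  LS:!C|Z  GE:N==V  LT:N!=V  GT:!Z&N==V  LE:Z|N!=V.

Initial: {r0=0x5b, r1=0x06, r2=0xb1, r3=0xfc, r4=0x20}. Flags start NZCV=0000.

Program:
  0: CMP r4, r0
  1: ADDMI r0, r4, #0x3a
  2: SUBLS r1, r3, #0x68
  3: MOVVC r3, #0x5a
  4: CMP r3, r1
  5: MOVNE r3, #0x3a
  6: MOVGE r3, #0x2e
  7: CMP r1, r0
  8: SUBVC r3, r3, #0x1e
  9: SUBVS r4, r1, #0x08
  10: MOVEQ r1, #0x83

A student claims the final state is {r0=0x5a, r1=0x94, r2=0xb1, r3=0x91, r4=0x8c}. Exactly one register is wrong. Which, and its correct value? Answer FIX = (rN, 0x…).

FIX = (r3, 0x2e)

0: ✓ CMP  NZCV=1000
1: ✓ ADDMI  r0←0x5a
2: ✓ SUBLS  r1←0x94
3: ✓ MOVVC  r3←0x5a
4: ✓ CMP  NZCV=1001
5: ✓ MOVNE  r3←0x3a
6: ✓ MOVGE  r3←0x2e
7: ✓ CMP  NZCV=0011
8: · SUBVC
9: ✓ SUBVS  r4←0x8c
10: · MOVEQ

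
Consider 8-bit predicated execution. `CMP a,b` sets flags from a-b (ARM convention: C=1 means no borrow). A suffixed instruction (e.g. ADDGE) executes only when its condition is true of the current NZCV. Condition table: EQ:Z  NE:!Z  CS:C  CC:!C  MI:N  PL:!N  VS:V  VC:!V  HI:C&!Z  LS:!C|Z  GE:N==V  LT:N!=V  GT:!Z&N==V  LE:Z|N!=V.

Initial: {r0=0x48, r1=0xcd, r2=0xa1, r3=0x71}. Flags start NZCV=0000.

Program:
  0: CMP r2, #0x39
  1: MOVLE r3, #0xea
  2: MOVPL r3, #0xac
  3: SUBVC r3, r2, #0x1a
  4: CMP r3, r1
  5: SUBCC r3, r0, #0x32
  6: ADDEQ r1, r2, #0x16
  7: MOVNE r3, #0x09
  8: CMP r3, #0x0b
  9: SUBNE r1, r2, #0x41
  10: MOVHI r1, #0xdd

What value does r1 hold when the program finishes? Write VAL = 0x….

VAL = 0x60

[0] flags=0011 → (cmp)
[1] flags=0011 LE?T → r3=0xea
[2] flags=0011 PL?T → r3=0xac
[3] flags=0011 VC?F → skip
[4] flags=1000 → (cmp)
[5] flags=1000 CC?T → r3=0x16
[6] flags=1000 EQ?F → skip
[7] flags=1000 NE?T → r3=0x09
[8] flags=1000 → (cmp)
[9] flags=1000 NE?T → r1=0x60
[10] flags=1000 HI?F → skip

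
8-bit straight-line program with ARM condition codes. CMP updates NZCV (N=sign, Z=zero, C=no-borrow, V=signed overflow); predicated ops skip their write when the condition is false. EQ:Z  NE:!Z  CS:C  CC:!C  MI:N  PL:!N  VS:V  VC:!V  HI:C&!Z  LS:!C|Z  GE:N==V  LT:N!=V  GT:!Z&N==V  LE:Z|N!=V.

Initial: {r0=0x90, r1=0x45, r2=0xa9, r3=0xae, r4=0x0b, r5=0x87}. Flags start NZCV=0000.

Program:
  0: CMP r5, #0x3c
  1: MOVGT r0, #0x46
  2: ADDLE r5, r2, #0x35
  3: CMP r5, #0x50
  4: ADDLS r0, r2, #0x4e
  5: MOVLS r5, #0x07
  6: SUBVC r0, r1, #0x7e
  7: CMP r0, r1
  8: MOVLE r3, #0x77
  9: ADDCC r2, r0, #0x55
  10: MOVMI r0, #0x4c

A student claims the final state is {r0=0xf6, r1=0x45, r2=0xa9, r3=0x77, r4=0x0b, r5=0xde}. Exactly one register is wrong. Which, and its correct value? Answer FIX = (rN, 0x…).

0: ✓ CMP  NZCV=0011
1: · MOVGT
2: ✓ ADDLE  r5←0xde
3: ✓ CMP  NZCV=1010
4: · ADDLS
5: · MOVLS
6: ✓ SUBVC  r0←0xc7
7: ✓ CMP  NZCV=1010
8: ✓ MOVLE  r3←0x77
9: · ADDCC
10: ✓ MOVMI  r0←0x4c

FIX = (r0, 0x4c)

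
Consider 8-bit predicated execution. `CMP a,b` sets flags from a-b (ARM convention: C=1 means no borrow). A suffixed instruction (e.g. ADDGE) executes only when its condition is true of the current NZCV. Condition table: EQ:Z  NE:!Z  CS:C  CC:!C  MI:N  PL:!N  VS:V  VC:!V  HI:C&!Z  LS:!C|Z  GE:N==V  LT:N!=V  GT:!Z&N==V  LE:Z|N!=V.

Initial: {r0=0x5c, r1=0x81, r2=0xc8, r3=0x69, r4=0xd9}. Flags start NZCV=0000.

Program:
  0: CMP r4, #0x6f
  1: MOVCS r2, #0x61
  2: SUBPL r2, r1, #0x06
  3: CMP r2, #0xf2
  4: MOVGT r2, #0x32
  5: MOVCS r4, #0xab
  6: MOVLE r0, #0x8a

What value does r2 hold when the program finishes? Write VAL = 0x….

0: ✓ CMP  NZCV=0011
1: ✓ MOVCS  r2←0x61
2: ✓ SUBPL  r2←0x7b
3: ✓ CMP  NZCV=1001
4: ✓ MOVGT  r2←0x32
5: · MOVCS
6: · MOVLE

VAL = 0x32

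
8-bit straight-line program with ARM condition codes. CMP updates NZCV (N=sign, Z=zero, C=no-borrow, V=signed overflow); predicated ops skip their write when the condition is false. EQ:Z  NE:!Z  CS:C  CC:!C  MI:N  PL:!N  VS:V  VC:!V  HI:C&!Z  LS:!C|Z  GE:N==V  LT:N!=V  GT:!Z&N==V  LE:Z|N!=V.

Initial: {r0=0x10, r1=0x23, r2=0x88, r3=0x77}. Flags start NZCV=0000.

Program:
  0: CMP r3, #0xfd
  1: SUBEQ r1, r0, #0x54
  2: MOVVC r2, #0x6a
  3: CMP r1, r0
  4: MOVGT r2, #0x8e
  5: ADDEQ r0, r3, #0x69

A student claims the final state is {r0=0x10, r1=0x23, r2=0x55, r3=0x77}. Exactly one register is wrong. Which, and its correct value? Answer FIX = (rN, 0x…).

FIX = (r2, 0x8e)

0: ✓ CMP  NZCV=0000
1: · SUBEQ
2: ✓ MOVVC  r2←0x6a
3: ✓ CMP  NZCV=0010
4: ✓ MOVGT  r2←0x8e
5: · ADDEQ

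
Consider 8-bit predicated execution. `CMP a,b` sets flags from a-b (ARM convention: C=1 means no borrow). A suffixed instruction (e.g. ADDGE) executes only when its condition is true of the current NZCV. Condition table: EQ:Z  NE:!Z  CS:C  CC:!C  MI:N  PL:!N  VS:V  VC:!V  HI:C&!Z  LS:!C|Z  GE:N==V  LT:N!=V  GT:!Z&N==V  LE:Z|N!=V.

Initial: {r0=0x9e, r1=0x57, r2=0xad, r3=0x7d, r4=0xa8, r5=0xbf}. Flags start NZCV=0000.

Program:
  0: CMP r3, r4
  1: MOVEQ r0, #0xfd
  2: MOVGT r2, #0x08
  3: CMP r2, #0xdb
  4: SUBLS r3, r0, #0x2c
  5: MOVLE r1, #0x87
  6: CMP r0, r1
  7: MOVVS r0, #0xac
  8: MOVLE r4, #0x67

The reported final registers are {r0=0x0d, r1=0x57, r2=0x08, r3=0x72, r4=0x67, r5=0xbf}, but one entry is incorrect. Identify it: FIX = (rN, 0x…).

FIX = (r0, 0xac)

0: ✓ CMP  NZCV=1001
1: · MOVEQ
2: ✓ MOVGT  r2←0x08
3: ✓ CMP  NZCV=0000
4: ✓ SUBLS  r3←0x72
5: · MOVLE
6: ✓ CMP  NZCV=0011
7: ✓ MOVVS  r0←0xac
8: ✓ MOVLE  r4←0x67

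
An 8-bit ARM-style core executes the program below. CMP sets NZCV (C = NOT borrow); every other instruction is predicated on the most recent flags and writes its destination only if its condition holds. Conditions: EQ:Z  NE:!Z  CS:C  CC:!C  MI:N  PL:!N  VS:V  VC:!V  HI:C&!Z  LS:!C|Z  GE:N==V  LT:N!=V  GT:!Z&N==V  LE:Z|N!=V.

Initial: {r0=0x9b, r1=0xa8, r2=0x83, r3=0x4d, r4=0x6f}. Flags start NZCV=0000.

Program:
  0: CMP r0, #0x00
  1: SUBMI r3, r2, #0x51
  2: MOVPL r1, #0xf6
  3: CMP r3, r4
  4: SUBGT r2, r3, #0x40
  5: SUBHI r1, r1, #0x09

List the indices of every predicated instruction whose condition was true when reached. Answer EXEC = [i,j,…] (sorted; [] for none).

[0] flags=1010 → (cmp)
[1] flags=1010 MI?T → r3=0x32
[2] flags=1010 PL?F → skip
[3] flags=1000 → (cmp)
[4] flags=1000 GT?F → skip
[5] flags=1000 HI?F → skip

EXEC = [1]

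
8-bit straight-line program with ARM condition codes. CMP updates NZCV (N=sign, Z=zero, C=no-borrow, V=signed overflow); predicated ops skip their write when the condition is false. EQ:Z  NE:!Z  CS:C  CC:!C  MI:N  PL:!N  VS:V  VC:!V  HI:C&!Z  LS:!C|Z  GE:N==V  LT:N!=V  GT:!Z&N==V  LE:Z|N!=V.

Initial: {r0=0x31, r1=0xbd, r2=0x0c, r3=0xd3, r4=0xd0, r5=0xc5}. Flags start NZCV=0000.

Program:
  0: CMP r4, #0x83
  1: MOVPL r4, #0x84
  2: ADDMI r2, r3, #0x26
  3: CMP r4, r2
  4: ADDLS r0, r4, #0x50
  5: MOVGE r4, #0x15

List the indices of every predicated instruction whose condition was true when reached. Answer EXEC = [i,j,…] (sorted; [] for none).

EXEC = [1]

0: ✓ CMP  NZCV=0010
1: ✓ MOVPL  r4←0x84
2: · ADDMI
3: ✓ CMP  NZCV=0011
4: · ADDLS
5: · MOVGE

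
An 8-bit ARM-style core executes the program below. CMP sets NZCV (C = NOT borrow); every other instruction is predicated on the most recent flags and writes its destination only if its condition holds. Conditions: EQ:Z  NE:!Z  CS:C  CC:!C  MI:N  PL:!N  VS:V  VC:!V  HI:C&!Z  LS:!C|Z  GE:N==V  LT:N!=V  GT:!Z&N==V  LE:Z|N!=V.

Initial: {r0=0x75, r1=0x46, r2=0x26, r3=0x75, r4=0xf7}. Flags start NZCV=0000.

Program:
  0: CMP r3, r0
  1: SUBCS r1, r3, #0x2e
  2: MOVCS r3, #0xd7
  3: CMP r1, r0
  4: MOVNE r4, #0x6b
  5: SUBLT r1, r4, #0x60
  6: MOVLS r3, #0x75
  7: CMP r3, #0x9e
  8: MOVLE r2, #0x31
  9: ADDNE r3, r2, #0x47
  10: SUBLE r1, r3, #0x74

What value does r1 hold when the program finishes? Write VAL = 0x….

[0] flags=0110 → (cmp)
[1] flags=0110 CS?T → r1=0x47
[2] flags=0110 CS?T → r3=0xd7
[3] flags=1000 → (cmp)
[4] flags=1000 NE?T → r4=0x6b
[5] flags=1000 LT?T → r1=0x0b
[6] flags=1000 LS?T → r3=0x75
[7] flags=1001 → (cmp)
[8] flags=1001 LE?F → skip
[9] flags=1001 NE?T → r3=0x6d
[10] flags=1001 LE?F → skip

VAL = 0x0b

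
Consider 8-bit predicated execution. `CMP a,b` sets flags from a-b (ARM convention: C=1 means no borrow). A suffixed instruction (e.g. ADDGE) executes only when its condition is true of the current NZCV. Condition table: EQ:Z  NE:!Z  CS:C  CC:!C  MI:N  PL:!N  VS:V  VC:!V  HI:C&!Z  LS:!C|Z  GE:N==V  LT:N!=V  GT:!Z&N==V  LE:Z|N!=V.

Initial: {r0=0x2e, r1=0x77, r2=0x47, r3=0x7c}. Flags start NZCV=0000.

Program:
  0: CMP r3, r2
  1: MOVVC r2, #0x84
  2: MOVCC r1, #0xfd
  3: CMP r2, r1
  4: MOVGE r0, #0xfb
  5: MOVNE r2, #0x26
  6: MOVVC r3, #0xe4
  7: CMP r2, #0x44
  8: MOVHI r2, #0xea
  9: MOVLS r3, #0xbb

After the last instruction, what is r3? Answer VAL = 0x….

[0] flags=0010 → (cmp)
[1] flags=0010 VC?T → r2=0x84
[2] flags=0010 CC?F → skip
[3] flags=0011 → (cmp)
[4] flags=0011 GE?F → skip
[5] flags=0011 NE?T → r2=0x26
[6] flags=0011 VC?F → skip
[7] flags=1000 → (cmp)
[8] flags=1000 HI?F → skip
[9] flags=1000 LS?T → r3=0xbb

VAL = 0xbb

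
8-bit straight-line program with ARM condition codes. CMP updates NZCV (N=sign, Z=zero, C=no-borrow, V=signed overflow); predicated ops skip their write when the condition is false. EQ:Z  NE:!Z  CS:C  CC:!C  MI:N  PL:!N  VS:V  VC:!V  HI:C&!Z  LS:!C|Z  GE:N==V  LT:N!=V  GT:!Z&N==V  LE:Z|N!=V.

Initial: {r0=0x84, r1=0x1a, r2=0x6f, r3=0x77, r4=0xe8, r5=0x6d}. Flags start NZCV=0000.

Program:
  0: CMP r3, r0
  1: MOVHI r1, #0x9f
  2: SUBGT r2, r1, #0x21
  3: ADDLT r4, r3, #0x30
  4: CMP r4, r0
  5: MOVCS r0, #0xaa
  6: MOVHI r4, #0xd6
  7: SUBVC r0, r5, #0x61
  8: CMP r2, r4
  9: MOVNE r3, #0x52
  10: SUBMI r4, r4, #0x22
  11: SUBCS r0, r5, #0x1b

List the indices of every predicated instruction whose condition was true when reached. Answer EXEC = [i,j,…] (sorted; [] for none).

EXEC = [2,5,6,7,9,11]

[0] flags=1001 → (cmp)
[1] flags=1001 HI?F → skip
[2] flags=1001 GT?T → r2=0xf9
[3] flags=1001 LT?F → skip
[4] flags=0010 → (cmp)
[5] flags=0010 CS?T → r0=0xaa
[6] flags=0010 HI?T → r4=0xd6
[7] flags=0010 VC?T → r0=0x0c
[8] flags=0010 → (cmp)
[9] flags=0010 NE?T → r3=0x52
[10] flags=0010 MI?F → skip
[11] flags=0010 CS?T → r0=0x52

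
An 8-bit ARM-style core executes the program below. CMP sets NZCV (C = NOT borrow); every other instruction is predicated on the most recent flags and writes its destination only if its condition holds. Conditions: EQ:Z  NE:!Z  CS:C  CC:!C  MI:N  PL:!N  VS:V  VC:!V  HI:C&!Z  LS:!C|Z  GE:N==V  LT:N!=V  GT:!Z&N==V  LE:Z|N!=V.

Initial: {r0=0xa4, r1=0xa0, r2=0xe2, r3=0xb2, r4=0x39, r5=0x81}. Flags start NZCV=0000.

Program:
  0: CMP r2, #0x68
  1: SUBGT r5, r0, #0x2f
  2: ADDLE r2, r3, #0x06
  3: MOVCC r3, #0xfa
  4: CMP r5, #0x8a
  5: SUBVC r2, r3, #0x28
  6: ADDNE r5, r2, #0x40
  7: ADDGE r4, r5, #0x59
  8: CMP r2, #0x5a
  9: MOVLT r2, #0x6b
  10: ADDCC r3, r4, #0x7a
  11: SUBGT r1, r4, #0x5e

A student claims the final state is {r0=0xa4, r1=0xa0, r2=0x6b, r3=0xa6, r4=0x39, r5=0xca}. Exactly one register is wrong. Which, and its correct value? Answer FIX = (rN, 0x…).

FIX = (r3, 0xb2)

0: ✓ CMP  NZCV=0011
1: · SUBGT
2: ✓ ADDLE  r2←0xb8
3: · MOVCC
4: ✓ CMP  NZCV=1000
5: ✓ SUBVC  r2←0x8a
6: ✓ ADDNE  r5←0xca
7: · ADDGE
8: ✓ CMP  NZCV=0011
9: ✓ MOVLT  r2←0x6b
10: · ADDCC
11: · SUBGT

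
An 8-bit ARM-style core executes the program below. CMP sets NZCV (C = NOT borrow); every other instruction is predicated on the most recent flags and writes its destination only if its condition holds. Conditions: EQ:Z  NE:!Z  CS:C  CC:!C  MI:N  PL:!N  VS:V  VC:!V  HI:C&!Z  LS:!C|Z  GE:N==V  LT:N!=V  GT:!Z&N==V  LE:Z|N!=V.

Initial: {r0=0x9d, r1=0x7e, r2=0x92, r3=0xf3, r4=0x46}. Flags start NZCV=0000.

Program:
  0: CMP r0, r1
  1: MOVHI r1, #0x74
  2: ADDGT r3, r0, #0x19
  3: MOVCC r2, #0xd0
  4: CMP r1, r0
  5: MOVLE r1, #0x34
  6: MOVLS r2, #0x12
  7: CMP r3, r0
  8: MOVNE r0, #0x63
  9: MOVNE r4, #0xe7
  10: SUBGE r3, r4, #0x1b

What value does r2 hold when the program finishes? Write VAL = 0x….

VAL = 0x12

[0] flags=0011 → (cmp)
[1] flags=0011 HI?T → r1=0x74
[2] flags=0011 GT?F → skip
[3] flags=0011 CC?F → skip
[4] flags=1001 → (cmp)
[5] flags=1001 LE?F → skip
[6] flags=1001 LS?T → r2=0x12
[7] flags=0010 → (cmp)
[8] flags=0010 NE?T → r0=0x63
[9] flags=0010 NE?T → r4=0xe7
[10] flags=0010 GE?T → r3=0xcc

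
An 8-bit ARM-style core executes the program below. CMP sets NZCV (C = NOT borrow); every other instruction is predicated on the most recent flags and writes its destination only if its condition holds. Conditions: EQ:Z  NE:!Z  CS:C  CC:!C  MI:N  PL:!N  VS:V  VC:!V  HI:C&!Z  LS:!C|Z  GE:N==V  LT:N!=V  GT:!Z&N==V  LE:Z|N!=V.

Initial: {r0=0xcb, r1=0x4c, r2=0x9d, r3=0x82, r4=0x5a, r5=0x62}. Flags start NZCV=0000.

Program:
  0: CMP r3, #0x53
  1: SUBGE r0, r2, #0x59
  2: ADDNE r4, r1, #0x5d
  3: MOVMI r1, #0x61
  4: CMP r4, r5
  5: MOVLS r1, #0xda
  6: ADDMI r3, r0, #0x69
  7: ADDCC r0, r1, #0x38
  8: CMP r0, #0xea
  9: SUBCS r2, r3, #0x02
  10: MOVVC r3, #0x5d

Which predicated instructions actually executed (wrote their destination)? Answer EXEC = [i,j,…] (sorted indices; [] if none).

0: ✓ CMP  NZCV=0011
1: · SUBGE
2: ✓ ADDNE  r4←0xa9
3: · MOVMI
4: ✓ CMP  NZCV=0011
5: · MOVLS
6: · ADDMI
7: · ADDCC
8: ✓ CMP  NZCV=1000
9: · SUBCS
10: ✓ MOVVC  r3←0x5d

EXEC = [2,10]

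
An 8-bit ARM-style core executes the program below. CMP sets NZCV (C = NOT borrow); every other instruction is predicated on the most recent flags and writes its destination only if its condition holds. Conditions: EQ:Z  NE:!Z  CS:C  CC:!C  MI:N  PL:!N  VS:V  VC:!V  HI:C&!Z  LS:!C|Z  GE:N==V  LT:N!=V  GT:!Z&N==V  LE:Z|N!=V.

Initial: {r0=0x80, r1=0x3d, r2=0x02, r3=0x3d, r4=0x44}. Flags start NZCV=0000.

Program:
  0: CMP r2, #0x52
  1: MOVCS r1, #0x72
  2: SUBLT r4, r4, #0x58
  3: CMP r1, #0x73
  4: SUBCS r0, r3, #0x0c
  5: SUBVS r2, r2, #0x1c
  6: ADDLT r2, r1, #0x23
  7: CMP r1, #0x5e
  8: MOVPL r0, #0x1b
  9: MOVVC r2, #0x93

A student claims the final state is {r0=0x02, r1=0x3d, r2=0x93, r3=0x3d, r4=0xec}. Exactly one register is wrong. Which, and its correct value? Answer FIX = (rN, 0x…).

FIX = (r0, 0x80)

[0] flags=1000 → (cmp)
[1] flags=1000 CS?F → skip
[2] flags=1000 LT?T → r4=0xec
[3] flags=1000 → (cmp)
[4] flags=1000 CS?F → skip
[5] flags=1000 VS?F → skip
[6] flags=1000 LT?T → r2=0x60
[7] flags=1000 → (cmp)
[8] flags=1000 PL?F → skip
[9] flags=1000 VC?T → r2=0x93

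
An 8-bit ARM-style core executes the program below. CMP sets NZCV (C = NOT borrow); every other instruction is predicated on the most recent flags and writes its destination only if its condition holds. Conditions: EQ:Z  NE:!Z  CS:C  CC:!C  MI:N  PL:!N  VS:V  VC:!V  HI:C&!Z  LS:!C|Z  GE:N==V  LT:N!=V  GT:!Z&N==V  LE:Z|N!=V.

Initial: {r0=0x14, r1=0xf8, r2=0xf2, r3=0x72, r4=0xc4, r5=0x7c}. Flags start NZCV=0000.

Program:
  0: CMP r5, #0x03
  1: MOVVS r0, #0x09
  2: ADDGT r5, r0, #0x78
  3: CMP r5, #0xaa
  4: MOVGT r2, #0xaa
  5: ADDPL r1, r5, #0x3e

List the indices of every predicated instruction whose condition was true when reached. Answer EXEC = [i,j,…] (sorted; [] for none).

[0] flags=0010 → (cmp)
[1] flags=0010 VS?F → skip
[2] flags=0010 GT?T → r5=0x8c
[3] flags=1000 → (cmp)
[4] flags=1000 GT?F → skip
[5] flags=1000 PL?F → skip

EXEC = [2]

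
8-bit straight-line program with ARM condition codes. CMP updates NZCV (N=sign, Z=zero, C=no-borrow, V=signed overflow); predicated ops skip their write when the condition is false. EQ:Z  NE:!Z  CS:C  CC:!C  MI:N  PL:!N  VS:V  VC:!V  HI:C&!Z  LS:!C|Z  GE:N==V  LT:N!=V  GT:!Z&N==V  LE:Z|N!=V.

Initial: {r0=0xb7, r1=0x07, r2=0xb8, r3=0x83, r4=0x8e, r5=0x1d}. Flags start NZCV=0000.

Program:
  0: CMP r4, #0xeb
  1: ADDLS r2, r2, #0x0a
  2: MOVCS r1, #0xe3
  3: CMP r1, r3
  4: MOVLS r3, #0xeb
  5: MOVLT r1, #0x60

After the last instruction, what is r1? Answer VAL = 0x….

0: ✓ CMP  NZCV=1000
1: ✓ ADDLS  r2←0xc2
2: · MOVCS
3: ✓ CMP  NZCV=1001
4: ✓ MOVLS  r3←0xeb
5: · MOVLT

VAL = 0x07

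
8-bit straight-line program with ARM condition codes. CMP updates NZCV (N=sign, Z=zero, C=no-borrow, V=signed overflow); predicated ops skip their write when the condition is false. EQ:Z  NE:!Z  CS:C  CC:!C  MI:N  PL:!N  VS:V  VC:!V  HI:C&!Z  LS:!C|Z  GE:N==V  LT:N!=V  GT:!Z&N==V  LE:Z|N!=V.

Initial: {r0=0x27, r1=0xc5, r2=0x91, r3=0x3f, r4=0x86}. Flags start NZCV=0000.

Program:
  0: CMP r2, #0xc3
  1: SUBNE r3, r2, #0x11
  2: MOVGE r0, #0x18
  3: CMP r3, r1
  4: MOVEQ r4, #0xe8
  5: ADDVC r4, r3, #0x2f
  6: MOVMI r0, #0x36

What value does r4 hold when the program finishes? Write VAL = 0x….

VAL = 0xaf

0: ✓ CMP  NZCV=1000
1: ✓ SUBNE  r3←0x80
2: · MOVGE
3: ✓ CMP  NZCV=1000
4: · MOVEQ
5: ✓ ADDVC  r4←0xaf
6: ✓ MOVMI  r0←0x36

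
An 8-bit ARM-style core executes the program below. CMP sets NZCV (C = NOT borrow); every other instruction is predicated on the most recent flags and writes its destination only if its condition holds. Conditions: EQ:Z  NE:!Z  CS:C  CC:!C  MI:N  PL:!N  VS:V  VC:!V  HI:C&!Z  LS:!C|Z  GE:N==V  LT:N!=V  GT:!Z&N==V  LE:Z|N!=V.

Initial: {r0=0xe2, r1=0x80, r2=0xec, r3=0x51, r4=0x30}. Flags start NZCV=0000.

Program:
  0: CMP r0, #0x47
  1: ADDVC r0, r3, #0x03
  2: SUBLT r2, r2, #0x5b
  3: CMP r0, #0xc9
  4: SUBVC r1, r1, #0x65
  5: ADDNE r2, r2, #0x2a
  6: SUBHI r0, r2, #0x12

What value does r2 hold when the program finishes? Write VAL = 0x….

VAL = 0xbb

[0] flags=1010 → (cmp)
[1] flags=1010 VC?T → r0=0x54
[2] flags=1010 LT?T → r2=0x91
[3] flags=1001 → (cmp)
[4] flags=1001 VC?F → skip
[5] flags=1001 NE?T → r2=0xbb
[6] flags=1001 HI?F → skip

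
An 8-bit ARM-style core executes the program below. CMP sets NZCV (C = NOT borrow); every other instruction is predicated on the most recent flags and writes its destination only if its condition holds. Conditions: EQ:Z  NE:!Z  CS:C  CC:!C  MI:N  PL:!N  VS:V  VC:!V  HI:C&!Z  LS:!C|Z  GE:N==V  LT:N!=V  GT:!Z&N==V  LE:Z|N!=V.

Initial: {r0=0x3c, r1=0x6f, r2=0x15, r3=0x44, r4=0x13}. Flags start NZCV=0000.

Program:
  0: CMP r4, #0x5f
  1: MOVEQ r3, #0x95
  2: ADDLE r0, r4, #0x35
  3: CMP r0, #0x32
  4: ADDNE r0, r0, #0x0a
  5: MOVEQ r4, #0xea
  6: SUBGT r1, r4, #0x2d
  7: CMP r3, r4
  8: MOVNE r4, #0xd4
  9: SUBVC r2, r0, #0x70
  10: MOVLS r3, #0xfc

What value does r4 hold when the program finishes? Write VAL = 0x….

VAL = 0xd4

0: ✓ CMP  NZCV=1000
1: · MOVEQ
2: ✓ ADDLE  r0←0x48
3: ✓ CMP  NZCV=0010
4: ✓ ADDNE  r0←0x52
5: · MOVEQ
6: ✓ SUBGT  r1←0xe6
7: ✓ CMP  NZCV=0010
8: ✓ MOVNE  r4←0xd4
9: ✓ SUBVC  r2←0xe2
10: · MOVLS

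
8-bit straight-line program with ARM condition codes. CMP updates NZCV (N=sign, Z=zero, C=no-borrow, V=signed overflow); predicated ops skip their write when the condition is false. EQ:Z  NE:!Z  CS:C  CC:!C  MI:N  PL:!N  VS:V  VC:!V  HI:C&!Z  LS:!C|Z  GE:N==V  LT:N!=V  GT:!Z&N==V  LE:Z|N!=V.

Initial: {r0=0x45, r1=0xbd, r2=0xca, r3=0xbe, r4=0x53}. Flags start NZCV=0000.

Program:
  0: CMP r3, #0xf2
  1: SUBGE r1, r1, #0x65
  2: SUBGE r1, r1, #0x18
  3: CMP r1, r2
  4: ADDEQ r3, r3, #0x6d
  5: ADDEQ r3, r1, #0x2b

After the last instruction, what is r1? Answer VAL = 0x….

VAL = 0xbd

0: ✓ CMP  NZCV=1000
1: · SUBGE
2: · SUBGE
3: ✓ CMP  NZCV=1000
4: · ADDEQ
5: · ADDEQ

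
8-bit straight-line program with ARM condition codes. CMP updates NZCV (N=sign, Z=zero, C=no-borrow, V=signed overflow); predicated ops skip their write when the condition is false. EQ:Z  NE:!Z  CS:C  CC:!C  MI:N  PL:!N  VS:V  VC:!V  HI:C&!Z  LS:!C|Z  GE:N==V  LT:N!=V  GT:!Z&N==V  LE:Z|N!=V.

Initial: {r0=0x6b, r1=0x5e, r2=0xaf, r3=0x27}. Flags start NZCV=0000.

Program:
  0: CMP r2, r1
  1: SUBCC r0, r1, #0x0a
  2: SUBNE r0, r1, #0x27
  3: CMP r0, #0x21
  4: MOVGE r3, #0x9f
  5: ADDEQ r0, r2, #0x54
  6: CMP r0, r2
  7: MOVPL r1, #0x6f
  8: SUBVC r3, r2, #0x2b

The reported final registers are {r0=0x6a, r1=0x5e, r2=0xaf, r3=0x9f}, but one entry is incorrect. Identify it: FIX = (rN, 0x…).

[0] flags=0011 → (cmp)
[1] flags=0011 CC?F → skip
[2] flags=0011 NE?T → r0=0x37
[3] flags=0010 → (cmp)
[4] flags=0010 GE?T → r3=0x9f
[5] flags=0010 EQ?F → skip
[6] flags=1001 → (cmp)
[7] flags=1001 PL?F → skip
[8] flags=1001 VC?F → skip

FIX = (r0, 0x37)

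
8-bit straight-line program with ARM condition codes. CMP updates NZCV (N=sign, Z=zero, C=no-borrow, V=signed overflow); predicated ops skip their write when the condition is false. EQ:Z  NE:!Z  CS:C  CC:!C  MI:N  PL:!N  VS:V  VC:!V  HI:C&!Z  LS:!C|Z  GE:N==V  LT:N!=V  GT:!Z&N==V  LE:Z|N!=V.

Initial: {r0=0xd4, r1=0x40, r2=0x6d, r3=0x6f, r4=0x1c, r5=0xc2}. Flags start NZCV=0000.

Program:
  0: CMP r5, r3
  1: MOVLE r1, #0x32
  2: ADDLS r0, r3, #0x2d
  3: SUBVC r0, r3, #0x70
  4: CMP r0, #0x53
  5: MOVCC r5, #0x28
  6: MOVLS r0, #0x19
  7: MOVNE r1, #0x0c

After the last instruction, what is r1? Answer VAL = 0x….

VAL = 0x0c

0: ✓ CMP  NZCV=0011
1: ✓ MOVLE  r1←0x32
2: · ADDLS
3: · SUBVC
4: ✓ CMP  NZCV=1010
5: · MOVCC
6: · MOVLS
7: ✓ MOVNE  r1←0x0c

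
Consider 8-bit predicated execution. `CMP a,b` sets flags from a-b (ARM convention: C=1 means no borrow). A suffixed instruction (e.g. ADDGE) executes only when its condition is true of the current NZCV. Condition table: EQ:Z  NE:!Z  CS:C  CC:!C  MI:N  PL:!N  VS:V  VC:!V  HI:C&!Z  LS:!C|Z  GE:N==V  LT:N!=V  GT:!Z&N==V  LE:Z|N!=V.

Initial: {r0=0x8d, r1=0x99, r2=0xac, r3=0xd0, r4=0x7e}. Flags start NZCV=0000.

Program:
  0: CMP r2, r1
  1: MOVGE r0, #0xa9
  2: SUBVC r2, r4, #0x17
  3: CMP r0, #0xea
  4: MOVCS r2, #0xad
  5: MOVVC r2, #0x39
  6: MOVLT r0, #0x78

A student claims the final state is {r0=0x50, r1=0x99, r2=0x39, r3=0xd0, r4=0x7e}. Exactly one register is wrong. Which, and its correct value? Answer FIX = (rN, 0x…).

0: ✓ CMP  NZCV=0010
1: ✓ MOVGE  r0←0xa9
2: ✓ SUBVC  r2←0x67
3: ✓ CMP  NZCV=1000
4: · MOVCS
5: ✓ MOVVC  r2←0x39
6: ✓ MOVLT  r0←0x78

FIX = (r0, 0x78)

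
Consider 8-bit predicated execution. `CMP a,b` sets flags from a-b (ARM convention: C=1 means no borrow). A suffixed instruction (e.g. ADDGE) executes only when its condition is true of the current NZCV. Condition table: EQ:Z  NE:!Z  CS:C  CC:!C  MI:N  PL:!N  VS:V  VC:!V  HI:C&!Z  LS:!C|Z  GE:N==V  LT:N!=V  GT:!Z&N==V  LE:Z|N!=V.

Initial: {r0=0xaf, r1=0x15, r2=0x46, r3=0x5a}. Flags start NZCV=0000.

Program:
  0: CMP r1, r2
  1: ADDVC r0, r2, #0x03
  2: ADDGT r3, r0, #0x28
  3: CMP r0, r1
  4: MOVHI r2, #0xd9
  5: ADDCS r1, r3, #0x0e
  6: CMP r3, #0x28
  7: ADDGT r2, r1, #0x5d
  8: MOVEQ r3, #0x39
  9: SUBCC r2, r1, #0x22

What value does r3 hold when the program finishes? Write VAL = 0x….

[0] flags=1000 → (cmp)
[1] flags=1000 VC?T → r0=0x49
[2] flags=1000 GT?F → skip
[3] flags=0010 → (cmp)
[4] flags=0010 HI?T → r2=0xd9
[5] flags=0010 CS?T → r1=0x68
[6] flags=0010 → (cmp)
[7] flags=0010 GT?T → r2=0xc5
[8] flags=0010 EQ?F → skip
[9] flags=0010 CC?F → skip

VAL = 0x5a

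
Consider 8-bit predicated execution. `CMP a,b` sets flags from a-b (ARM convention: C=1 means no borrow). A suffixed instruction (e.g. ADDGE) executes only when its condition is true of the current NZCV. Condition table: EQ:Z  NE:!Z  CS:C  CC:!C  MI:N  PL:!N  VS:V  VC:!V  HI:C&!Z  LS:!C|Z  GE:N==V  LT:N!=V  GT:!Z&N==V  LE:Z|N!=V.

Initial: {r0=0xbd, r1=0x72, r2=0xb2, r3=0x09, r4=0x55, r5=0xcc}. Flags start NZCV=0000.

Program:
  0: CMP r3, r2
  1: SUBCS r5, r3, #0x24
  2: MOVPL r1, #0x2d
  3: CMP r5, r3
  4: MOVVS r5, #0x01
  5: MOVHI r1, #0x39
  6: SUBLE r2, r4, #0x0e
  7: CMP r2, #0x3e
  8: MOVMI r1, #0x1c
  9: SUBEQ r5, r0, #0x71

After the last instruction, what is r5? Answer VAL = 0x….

VAL = 0xcc

[0] flags=0000 → (cmp)
[1] flags=0000 CS?F → skip
[2] flags=0000 PL?T → r1=0x2d
[3] flags=1010 → (cmp)
[4] flags=1010 VS?F → skip
[5] flags=1010 HI?T → r1=0x39
[6] flags=1010 LE?T → r2=0x47
[7] flags=0010 → (cmp)
[8] flags=0010 MI?F → skip
[9] flags=0010 EQ?F → skip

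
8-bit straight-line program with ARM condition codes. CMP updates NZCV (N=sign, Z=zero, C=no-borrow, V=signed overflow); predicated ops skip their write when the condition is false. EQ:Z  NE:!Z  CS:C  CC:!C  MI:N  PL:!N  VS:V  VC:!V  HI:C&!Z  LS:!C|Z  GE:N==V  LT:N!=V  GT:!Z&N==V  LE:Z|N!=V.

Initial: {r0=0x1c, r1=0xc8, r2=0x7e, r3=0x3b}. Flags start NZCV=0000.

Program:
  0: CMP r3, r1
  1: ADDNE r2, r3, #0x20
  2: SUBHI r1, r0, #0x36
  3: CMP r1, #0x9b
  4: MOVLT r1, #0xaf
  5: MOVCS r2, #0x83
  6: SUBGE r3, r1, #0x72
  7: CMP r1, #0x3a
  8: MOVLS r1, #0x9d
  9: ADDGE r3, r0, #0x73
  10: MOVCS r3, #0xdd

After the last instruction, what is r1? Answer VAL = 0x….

0: ✓ CMP  NZCV=0000
1: ✓ ADDNE  r2←0x5b
2: · SUBHI
3: ✓ CMP  NZCV=0010
4: · MOVLT
5: ✓ MOVCS  r2←0x83
6: ✓ SUBGE  r3←0x56
7: ✓ CMP  NZCV=1010
8: · MOVLS
9: · ADDGE
10: ✓ MOVCS  r3←0xdd

VAL = 0xc8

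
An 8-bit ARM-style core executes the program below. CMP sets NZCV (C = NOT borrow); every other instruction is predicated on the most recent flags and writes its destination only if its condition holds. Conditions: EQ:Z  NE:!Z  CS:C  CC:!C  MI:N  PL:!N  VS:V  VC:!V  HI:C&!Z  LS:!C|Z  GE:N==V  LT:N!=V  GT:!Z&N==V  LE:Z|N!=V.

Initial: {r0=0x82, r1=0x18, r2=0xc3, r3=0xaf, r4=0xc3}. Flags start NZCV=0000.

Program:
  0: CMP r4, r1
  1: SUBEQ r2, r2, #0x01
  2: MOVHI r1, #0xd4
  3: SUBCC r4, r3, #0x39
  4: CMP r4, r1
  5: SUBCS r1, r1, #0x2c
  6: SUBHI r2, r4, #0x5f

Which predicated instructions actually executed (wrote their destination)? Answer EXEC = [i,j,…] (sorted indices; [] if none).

[0] flags=1010 → (cmp)
[1] flags=1010 EQ?F → skip
[2] flags=1010 HI?T → r1=0xd4
[3] flags=1010 CC?F → skip
[4] flags=1000 → (cmp)
[5] flags=1000 CS?F → skip
[6] flags=1000 HI?F → skip

EXEC = [2]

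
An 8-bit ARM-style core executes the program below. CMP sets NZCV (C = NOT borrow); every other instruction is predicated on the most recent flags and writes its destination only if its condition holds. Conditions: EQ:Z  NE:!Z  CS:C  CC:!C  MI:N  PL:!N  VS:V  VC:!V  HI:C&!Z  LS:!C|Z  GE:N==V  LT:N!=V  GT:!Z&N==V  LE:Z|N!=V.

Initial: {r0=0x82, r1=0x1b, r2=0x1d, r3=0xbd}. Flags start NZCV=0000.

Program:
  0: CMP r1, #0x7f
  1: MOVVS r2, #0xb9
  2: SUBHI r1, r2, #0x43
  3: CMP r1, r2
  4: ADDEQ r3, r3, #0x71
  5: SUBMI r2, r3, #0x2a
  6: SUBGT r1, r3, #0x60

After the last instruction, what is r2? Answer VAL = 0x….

[0] flags=1000 → (cmp)
[1] flags=1000 VS?F → skip
[2] flags=1000 HI?F → skip
[3] flags=1000 → (cmp)
[4] flags=1000 EQ?F → skip
[5] flags=1000 MI?T → r2=0x93
[6] flags=1000 GT?F → skip

VAL = 0x93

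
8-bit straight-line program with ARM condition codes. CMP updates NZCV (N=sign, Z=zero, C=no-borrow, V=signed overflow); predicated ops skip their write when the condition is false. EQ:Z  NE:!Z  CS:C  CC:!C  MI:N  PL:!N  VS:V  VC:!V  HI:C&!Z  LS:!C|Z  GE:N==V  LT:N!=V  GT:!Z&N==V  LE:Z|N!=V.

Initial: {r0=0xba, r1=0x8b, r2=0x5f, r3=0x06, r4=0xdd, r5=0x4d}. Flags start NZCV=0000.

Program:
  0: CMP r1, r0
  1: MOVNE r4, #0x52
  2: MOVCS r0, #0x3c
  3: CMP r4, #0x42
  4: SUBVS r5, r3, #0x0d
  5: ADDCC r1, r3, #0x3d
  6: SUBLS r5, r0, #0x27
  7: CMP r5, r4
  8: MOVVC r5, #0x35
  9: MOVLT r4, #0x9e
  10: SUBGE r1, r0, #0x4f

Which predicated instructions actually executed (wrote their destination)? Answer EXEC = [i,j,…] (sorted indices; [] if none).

0: ✓ CMP  NZCV=1000
1: ✓ MOVNE  r4←0x52
2: · MOVCS
3: ✓ CMP  NZCV=0010
4: · SUBVS
5: · ADDCC
6: · SUBLS
7: ✓ CMP  NZCV=1000
8: ✓ MOVVC  r5←0x35
9: ✓ MOVLT  r4←0x9e
10: · SUBGE

EXEC = [1,8,9]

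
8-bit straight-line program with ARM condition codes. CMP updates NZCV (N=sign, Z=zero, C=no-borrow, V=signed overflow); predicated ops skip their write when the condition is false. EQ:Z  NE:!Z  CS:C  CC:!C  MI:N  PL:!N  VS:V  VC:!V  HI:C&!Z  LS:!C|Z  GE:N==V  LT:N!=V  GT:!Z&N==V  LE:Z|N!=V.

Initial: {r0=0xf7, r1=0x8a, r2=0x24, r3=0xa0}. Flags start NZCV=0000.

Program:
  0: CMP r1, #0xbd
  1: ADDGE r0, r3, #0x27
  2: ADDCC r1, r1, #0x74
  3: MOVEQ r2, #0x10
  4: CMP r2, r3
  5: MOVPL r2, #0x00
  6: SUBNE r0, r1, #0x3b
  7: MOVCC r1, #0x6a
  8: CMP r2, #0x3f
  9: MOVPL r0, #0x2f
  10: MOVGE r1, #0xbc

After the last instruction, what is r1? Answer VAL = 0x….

VAL = 0x6a

[0] flags=1000 → (cmp)
[1] flags=1000 GE?F → skip
[2] flags=1000 CC?T → r1=0xfe
[3] flags=1000 EQ?F → skip
[4] flags=1001 → (cmp)
[5] flags=1001 PL?F → skip
[6] flags=1001 NE?T → r0=0xc3
[7] flags=1001 CC?T → r1=0x6a
[8] flags=1000 → (cmp)
[9] flags=1000 PL?F → skip
[10] flags=1000 GE?F → skip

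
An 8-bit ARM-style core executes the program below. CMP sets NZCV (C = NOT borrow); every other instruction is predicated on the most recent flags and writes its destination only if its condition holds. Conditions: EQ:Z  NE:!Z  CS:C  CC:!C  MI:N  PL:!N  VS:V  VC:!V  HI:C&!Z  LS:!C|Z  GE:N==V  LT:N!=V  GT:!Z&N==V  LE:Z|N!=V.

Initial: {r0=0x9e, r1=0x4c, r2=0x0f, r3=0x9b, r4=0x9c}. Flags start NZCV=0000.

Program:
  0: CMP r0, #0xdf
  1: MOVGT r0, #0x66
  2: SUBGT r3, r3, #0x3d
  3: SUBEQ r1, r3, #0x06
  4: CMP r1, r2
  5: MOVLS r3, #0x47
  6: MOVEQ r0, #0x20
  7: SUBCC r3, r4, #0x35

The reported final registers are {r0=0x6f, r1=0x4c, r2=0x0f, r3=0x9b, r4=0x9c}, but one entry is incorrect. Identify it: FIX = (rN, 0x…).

FIX = (r0, 0x9e)

[0] flags=1000 → (cmp)
[1] flags=1000 GT?F → skip
[2] flags=1000 GT?F → skip
[3] flags=1000 EQ?F → skip
[4] flags=0010 → (cmp)
[5] flags=0010 LS?F → skip
[6] flags=0010 EQ?F → skip
[7] flags=0010 CC?F → skip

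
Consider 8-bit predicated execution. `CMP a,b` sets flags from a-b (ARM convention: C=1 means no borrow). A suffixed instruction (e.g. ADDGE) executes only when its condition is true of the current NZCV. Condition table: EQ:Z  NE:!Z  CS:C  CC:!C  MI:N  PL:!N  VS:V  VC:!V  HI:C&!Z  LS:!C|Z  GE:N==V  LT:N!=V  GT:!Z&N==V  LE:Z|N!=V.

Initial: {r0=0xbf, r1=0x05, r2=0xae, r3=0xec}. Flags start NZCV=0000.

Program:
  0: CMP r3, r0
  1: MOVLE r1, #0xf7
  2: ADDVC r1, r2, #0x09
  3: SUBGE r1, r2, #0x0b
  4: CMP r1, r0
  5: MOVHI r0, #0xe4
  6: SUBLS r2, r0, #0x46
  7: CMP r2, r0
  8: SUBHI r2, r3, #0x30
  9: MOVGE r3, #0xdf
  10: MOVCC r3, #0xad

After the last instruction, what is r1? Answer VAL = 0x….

0: ✓ CMP  NZCV=0010
1: · MOVLE
2: ✓ ADDVC  r1←0xb7
3: ✓ SUBGE  r1←0xa3
4: ✓ CMP  NZCV=1000
5: · MOVHI
6: ✓ SUBLS  r2←0x79
7: ✓ CMP  NZCV=1001
8: · SUBHI
9: ✓ MOVGE  r3←0xdf
10: ✓ MOVCC  r3←0xad

VAL = 0xa3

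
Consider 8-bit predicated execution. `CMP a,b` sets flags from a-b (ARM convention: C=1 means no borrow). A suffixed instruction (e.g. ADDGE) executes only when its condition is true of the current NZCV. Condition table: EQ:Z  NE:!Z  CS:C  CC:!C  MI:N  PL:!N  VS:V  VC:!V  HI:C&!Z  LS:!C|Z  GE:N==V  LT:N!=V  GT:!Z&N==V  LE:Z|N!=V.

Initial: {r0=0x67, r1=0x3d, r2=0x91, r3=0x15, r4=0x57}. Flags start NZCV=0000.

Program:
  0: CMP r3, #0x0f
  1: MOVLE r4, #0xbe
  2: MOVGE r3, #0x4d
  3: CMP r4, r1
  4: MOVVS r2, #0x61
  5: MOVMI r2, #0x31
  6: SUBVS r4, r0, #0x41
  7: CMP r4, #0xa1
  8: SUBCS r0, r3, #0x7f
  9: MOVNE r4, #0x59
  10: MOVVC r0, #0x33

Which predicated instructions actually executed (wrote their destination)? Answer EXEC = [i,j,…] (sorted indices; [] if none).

EXEC = [2,9]

[0] flags=0010 → (cmp)
[1] flags=0010 LE?F → skip
[2] flags=0010 GE?T → r3=0x4d
[3] flags=0010 → (cmp)
[4] flags=0010 VS?F → skip
[5] flags=0010 MI?F → skip
[6] flags=0010 VS?F → skip
[7] flags=1001 → (cmp)
[8] flags=1001 CS?F → skip
[9] flags=1001 NE?T → r4=0x59
[10] flags=1001 VC?F → skip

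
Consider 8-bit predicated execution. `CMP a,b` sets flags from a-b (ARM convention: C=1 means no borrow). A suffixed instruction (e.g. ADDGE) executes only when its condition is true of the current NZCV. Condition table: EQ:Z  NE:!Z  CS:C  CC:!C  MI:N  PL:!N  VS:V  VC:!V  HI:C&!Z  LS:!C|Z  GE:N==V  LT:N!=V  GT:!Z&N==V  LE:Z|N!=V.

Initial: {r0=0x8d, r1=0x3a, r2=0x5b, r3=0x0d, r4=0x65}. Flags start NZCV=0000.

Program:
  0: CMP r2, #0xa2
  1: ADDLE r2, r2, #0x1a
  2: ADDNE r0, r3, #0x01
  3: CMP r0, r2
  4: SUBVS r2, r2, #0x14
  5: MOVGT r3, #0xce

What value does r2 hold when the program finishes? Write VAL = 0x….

0: ✓ CMP  NZCV=1001
1: · ADDLE
2: ✓ ADDNE  r0←0x0e
3: ✓ CMP  NZCV=1000
4: · SUBVS
5: · MOVGT

VAL = 0x5b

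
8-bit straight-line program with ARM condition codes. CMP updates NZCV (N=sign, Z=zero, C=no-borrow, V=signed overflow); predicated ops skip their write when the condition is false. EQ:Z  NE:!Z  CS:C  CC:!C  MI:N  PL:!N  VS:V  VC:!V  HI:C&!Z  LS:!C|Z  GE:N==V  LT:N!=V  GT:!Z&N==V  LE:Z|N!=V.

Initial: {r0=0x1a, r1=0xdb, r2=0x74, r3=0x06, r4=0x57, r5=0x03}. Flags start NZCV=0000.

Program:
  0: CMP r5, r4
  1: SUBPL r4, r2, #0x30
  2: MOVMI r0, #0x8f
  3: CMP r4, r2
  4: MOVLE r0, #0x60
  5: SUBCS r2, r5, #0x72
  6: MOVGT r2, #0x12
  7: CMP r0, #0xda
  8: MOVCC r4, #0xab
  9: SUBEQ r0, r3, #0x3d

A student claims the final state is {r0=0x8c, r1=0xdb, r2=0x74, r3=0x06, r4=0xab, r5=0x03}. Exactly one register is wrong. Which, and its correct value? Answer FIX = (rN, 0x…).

0: ✓ CMP  NZCV=1000
1: · SUBPL
2: ✓ MOVMI  r0←0x8f
3: ✓ CMP  NZCV=1000
4: ✓ MOVLE  r0←0x60
5: · SUBCS
6: · MOVGT
7: ✓ CMP  NZCV=1001
8: ✓ MOVCC  r4←0xab
9: · SUBEQ

FIX = (r0, 0x60)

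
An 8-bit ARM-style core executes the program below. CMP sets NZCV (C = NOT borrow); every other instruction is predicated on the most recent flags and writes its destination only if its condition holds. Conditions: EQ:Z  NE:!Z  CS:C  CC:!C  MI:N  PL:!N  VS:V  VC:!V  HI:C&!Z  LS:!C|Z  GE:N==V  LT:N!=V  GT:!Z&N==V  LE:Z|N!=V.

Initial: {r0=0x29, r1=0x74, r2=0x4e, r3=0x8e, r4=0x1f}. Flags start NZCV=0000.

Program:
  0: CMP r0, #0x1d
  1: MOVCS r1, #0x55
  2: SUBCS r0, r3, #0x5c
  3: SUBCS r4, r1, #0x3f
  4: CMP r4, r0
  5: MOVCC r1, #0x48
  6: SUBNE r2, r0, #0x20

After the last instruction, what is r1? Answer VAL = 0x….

VAL = 0x48

[0] flags=0010 → (cmp)
[1] flags=0010 CS?T → r1=0x55
[2] flags=0010 CS?T → r0=0x32
[3] flags=0010 CS?T → r4=0x16
[4] flags=1000 → (cmp)
[5] flags=1000 CC?T → r1=0x48
[6] flags=1000 NE?T → r2=0x12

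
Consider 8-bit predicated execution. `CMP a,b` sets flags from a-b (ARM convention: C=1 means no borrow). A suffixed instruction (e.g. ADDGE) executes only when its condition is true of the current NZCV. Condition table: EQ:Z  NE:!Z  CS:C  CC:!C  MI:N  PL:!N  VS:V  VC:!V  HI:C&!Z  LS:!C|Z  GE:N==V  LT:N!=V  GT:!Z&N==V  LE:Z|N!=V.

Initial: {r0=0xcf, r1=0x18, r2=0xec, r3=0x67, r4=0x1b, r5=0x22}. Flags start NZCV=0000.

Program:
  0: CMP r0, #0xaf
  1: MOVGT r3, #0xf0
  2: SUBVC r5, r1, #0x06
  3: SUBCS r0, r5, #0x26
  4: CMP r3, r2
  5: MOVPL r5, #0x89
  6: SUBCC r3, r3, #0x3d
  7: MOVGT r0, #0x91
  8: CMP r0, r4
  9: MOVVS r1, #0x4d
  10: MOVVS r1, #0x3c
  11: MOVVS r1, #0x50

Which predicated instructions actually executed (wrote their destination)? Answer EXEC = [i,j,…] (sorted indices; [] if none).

0: ✓ CMP  NZCV=0010
1: ✓ MOVGT  r3←0xf0
2: ✓ SUBVC  r5←0x12
3: ✓ SUBCS  r0←0xec
4: ✓ CMP  NZCV=0010
5: ✓ MOVPL  r5←0x89
6: · SUBCC
7: ✓ MOVGT  r0←0x91
8: ✓ CMP  NZCV=0011
9: ✓ MOVVS  r1←0x4d
10: ✓ MOVVS  r1←0x3c
11: ✓ MOVVS  r1←0x50

EXEC = [1,2,3,5,7,9,10,11]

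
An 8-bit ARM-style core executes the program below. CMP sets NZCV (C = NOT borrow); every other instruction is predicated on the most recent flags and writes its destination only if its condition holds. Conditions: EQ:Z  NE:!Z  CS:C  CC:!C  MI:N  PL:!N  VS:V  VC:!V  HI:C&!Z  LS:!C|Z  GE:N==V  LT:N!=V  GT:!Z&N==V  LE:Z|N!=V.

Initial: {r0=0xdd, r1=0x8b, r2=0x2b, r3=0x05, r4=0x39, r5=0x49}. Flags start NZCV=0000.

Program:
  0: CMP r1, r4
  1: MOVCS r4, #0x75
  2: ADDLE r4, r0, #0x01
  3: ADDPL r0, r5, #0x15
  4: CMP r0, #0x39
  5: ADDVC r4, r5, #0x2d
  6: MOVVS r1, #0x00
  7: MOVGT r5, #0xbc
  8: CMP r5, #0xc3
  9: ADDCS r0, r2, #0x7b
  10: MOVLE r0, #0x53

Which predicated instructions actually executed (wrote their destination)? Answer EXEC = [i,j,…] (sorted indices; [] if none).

0: ✓ CMP  NZCV=0011
1: ✓ MOVCS  r4←0x75
2: ✓ ADDLE  r4←0xde
3: ✓ ADDPL  r0←0x5e
4: ✓ CMP  NZCV=0010
5: ✓ ADDVC  r4←0x76
6: · MOVVS
7: ✓ MOVGT  r5←0xbc
8: ✓ CMP  NZCV=1000
9: · ADDCS
10: ✓ MOVLE  r0←0x53

EXEC = [1,2,3,5,7,10]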